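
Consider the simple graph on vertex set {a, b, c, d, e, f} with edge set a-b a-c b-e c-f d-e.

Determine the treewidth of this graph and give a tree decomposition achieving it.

Treewidth 1.
One such decomposition:
Bags: B1 = {d, e}  B2 = {b, e}  B3 = {a, b}  B4 = {a, c}  B5 = {c, f}
Tree: B1–B2, B2–B3, B3–B4, B4–B5

Every bag has size at most 2, so the width is 2 − 1 = 1 and tw(G) ≤ 1. Any graph with an edge has treewidth ≥ 1, and G has the edge d–e. Therefore the treewidth is 1.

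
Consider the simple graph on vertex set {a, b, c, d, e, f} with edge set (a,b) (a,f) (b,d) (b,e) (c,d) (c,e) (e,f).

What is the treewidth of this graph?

2

A width-2 tree decomposition is:
Bags: B1 = {b, c, d}  B2 = {b, c, e}  B3 = {a, b, e}  B4 = {a, e, f}
Tree: B1–B2, B2–B3, B3–B4
Every bag has size at most 3, so the width is 3 − 1 = 2 and tw(G) ≤ 2. The edges d–c–e–b–d form a cycle, so G is not a tree and its treewidth is at least 2. The upper and lower bounds meet at 2, so that is the treewidth.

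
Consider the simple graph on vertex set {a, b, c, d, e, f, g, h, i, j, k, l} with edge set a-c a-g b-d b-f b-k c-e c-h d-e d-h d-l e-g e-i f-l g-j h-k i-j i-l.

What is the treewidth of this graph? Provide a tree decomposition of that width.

The largest bag has 4 vertices, giving width 3; this decomposition certifies tw(G) ≤ 3. For the lower bound: the 4 vertex sets {a,g,j}, {i}, {e}, {c,d,h,l} are disjoint, each induces a connected subgraph, and every pair is joined by at least one edge of G. Contracting each set to a single vertex therefore yields K_{4} as a minor, and since treewidth is minor-monotone, tw(G) ≥ tw(K_{4}) = 3. Therefore the treewidth is 3.

Treewidth 3.
One such decomposition:
Bags: B1 = {a, g, i, j}  B2 = {a, e, g, i}  B3 = {a, c, e, i}  B4 = {c, e, i, l}  B5 = {c, d, e, l}  B6 = {c, d, h, l}  B7 = {d, f, h, l}  B8 = {b, d, f, h}  B9 = {b, f, h, k}
Tree: B1–B2, B2–B3, B3–B4, B4–B5, B5–B6, B6–B7, B7–B8, B8–B9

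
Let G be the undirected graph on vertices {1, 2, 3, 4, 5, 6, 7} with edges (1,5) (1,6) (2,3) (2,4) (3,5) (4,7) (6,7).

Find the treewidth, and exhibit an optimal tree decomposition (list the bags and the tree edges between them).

Treewidth 2.
One optimal decomposition is:
Bags: B1 = {4, 6, 7}  B2 = {2, 4, 6}  B3 = {2, 3, 6}  B4 = {3, 5, 6}  B5 = {1, 5, 6}
Tree: B1–B2, B2–B3, B3–B4, B4–B5

Every bag has size at most 3, so the width is 3 − 1 = 2 and tw(G) ≤ 2. Since 6–7–4–2–3–5–1–6 is a cycle in G, G is not acyclic. Forests are exactly the graphs of treewidth ≤ 1, so tw(G) ≥ 2. Combining the bounds, tw(G) = 2.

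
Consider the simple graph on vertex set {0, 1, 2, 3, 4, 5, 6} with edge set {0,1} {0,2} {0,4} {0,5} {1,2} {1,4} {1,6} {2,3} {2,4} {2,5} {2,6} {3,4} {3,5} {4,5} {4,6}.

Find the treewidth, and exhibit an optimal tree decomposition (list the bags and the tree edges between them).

Treewidth 3.
Bags: B1 = {0, 1, 2, 4}  B2 = {1, 2, 4, 6}  B3 = {0, 2, 4, 5}  B4 = {2, 3, 4, 5}
Tree: B1–B2, B1–B3, B3–B4

Every bag has size at most 4, so the width is 4 − 1 = 3 and tw(G) ≤ 3. Conversely, {0, 1, 2, 4} is a clique of size 4, and the vertices of any clique must share a bag in every tree decomposition; so some bag has ≥ 4 vertices and tw(G) ≥ 3. Therefore the treewidth is 3.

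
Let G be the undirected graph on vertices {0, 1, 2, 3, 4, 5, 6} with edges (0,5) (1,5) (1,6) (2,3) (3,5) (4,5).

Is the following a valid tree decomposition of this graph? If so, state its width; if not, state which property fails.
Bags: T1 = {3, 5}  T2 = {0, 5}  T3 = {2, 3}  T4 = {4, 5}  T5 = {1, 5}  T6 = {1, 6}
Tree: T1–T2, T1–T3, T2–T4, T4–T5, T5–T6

Every vertex of G appears in some bag (union = {0, 1, 2, 3, 4, 5, 6}); every edge is covered by a bag; and for each vertex v the set of bags containing v is connected in the bag tree. The decomposition is therefore valid. The largest bag has 2 vertices, so the width is 1.

Yes; width 1.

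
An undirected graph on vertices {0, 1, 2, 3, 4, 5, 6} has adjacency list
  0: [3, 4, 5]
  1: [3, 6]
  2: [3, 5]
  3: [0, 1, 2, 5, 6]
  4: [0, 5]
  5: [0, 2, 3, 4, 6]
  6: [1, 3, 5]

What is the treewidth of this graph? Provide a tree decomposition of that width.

Every bag has size at most 3, so the width is 3 − 1 = 2 and tw(G) ≤ 2. On the other hand G contains the 3-clique {1, 3, 6}. A clique must lie in a single bag of any decomposition, so no decomposition can have width below 2. Hence tw(G) = 2 exactly.

Treewidth 2.
One optimal decomposition is:
Bags: B1 = {3, 5, 6}  B2 = {2, 3, 5}  B3 = {0, 3, 5}  B4 = {0, 4, 5}  B5 = {1, 3, 6}
Tree: B1–B2, B2–B3, B3–B4, B1–B5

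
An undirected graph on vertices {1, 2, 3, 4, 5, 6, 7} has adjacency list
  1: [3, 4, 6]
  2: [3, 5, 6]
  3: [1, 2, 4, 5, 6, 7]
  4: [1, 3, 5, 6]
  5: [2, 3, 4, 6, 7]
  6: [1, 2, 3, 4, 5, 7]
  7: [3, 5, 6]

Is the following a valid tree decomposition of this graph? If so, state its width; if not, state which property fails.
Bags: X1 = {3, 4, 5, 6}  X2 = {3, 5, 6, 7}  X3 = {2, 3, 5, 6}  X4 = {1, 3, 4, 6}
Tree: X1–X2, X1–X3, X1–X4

Yes; width 3.

Vertex coverage: the bags together contain {1, 2, 3, 4, 5, 6, 7}, the full vertex set. Edge coverage: each edge of G has both endpoints in at least one bag. Running intersection: for every vertex, the bags containing it form a connected subtree. All three properties hold, so this is a valid tree decomposition of width max|bag| − 1 = 3, and hence tw(G) ≤ 3.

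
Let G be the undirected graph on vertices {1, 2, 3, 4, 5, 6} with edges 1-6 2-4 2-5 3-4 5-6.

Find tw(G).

1

A width-1 tree decomposition is:
Bags: B1 = {3, 4}  B2 = {2, 4}  B3 = {2, 5}  B4 = {5, 6}  B5 = {1, 6}
Tree: B1–B2, B2–B3, B3–B4, B4–B5
The largest bag has 2 vertices, giving width 1; this decomposition certifies tw(G) ≤ 1. Since G has at least one edge (e.g. 3–4), it is not an edgeless graph, so tw(G) ≥ 1. Hence tw(G) = 1 exactly.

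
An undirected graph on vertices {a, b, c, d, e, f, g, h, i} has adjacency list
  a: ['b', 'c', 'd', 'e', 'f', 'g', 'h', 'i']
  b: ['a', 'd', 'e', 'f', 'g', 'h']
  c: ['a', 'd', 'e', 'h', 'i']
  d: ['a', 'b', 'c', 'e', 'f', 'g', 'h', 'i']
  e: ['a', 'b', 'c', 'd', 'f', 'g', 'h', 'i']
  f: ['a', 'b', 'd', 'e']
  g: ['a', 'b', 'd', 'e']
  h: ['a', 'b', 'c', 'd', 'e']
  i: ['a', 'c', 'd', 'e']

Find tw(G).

A width-4 tree decomposition is:
Bags: B1 = {a, c, d, e, h}  B2 = {a, b, d, e, h}  B3 = {a, b, d, e, g}  B4 = {a, b, d, e, f}  B5 = {a, c, d, e, i}
Tree: B1–B2, B2–B3, B3–B4, B1–B5
Every bag has size at most 5, so the width is 5 − 1 = 4 and tw(G) ≤ 4. On the other hand G contains the 5-clique {a, c, d, e, h}. A clique must lie in a single bag of any decomposition, so no decomposition can have width below 4. The upper and lower bounds meet at 4, so that is the treewidth.

4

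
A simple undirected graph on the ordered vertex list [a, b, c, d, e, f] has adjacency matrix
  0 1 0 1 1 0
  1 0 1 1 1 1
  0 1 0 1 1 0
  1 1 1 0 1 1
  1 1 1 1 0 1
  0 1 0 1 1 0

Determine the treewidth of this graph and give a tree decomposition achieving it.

Each bag holds 4 vertices, so the decomposition has width 3, which upper-bounds the treewidth. For the lower bound, the 4 vertices {a, b, d, e} are pairwise adjacent, and any tree decomposition puts a clique entirely inside one bag — forcing width ≥ 3. Hence tw(G) = 3 exactly.

Treewidth 3.
Bags: B1 = {b, d, e, f}  B2 = {b, c, d, e}  B3 = {a, b, d, e}
Tree: B1–B2, B1–B3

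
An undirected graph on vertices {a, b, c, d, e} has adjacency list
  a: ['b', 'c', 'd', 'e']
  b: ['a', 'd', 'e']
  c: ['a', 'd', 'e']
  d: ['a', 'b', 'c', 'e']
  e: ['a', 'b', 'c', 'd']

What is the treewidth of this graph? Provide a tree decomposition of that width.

Treewidth 3.
Bags: B1 = {a, b, d, e}  B2 = {a, c, d, e}
Tree: B1–B2

Every bag has size at most 4, so the width is 4 − 1 = 3 and tw(G) ≤ 3. For the lower bound, the 4 vertices {a, c, d, e} are pairwise adjacent, and any tree decomposition puts a clique entirely inside one bag — forcing width ≥ 3. Therefore the treewidth is 3.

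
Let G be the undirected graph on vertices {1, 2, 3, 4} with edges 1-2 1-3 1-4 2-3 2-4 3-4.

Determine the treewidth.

3

A width-3 tree decomposition is:
Bags: B1 = {1, 2, 3, 4}
Tree: (single bag)
With just one bag of size 4, the width is 4 − 1 = 3, so tw(G) ≤ 3. Conversely, {1, 2, 3, 4} is a clique of size 4, and the vertices of any clique must share a bag in every tree decomposition; so some bag has ≥ 4 vertices and tw(G) ≥ 3. Therefore the treewidth is 3.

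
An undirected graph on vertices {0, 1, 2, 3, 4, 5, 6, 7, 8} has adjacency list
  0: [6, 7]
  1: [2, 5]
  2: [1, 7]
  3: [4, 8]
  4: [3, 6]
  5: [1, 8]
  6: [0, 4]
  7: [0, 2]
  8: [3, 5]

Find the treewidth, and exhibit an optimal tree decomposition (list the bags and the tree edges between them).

Treewidth 2.
One optimal decomposition is:
Bags: B1 = {3, 4, 8}  B2 = {4, 6, 8}  B3 = {0, 6, 8}  B4 = {0, 7, 8}  B5 = {2, 7, 8}  B6 = {1, 2, 8}  B7 = {1, 5, 8}
Tree: B1–B2, B2–B3, B3–B4, B4–B5, B5–B6, B6–B7

Each bag holds 3 vertices, so the decomposition has width 2, which upper-bounds the treewidth. For the lower bound, G contains the cycle 8–3–4–6–0–7–2–1–5–8, so G is not a forest; only forests have treewidth ≤ 1, hence tw(G) ≥ 2. Hence tw(G) = 2 exactly.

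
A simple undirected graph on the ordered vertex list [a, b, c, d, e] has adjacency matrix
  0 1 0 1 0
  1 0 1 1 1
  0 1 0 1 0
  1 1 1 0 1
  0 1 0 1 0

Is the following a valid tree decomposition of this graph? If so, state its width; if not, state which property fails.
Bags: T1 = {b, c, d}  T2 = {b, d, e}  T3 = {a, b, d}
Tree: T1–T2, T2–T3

Yes; width 2.

Vertex coverage: the bags together contain {a, b, c, d, e}, the full vertex set. Edge coverage: each edge of G has both endpoints in at least one bag. Running intersection: for every vertex, the bags containing it form a connected subtree. All three properties hold, so this is a valid tree decomposition of width max|bag| − 1 = 2, and hence tw(G) ≤ 2.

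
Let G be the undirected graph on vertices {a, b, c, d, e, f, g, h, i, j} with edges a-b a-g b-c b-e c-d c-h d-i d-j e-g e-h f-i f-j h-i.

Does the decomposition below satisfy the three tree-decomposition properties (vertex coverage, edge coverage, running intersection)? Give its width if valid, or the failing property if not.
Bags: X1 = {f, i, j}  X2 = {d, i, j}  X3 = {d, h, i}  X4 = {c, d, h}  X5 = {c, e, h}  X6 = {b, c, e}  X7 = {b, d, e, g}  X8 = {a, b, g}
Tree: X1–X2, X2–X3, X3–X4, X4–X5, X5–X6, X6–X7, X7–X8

No — bags containing vertex d are not connected in the tree.

A tree decomposition must satisfy three properties: every vertex lies in some bag; for every edge, both endpoints lie together in some bag; and for every vertex, the bags containing it form a connected subtree. Here bags containing vertex d are not connected in the tree, so the decomposition is invalid.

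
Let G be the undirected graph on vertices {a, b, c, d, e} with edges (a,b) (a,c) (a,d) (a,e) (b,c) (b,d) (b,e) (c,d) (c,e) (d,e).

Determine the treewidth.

4

A width-4 tree decomposition is:
Bags: B1 = {a, b, c, d, e}
Tree: (single bag)
With just one bag of size 5, the width is 5 − 1 = 4, so tw(G) ≤ 4. For the lower bound, the 5 vertices {a, b, c, d, e} are pairwise adjacent, and any tree decomposition puts a clique entirely inside one bag — forcing width ≥ 4. Combining the bounds, tw(G) = 4.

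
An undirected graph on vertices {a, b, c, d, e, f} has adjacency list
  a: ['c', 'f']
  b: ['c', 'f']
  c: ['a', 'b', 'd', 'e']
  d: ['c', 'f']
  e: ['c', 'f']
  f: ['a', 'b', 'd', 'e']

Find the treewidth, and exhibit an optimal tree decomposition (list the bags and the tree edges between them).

Treewidth 2.
Bags: B1 = {c, e, f}  B2 = {c, d, f}  B3 = {b, c, f}  B4 = {a, c, f}
Tree: B1–B2, B2–B3, B3–B4

The largest bag has 3 vertices, giving width 2; this decomposition certifies tw(G) ≤ 2. Since c–e–f–d–c is a cycle in G, G is not acyclic. Forests are exactly the graphs of treewidth ≤ 1, so tw(G) ≥ 2. Therefore the treewidth is 2.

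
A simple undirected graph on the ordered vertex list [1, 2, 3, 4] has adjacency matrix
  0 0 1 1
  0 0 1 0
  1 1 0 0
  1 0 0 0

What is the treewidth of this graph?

A width-1 tree decomposition is:
Bags: B1 = {1, 3}  B2 = {2, 3}  B3 = {1, 4}
Tree: B1–B2, B1–B3
Each bag holds 2 vertices, so the decomposition has width 1, which upper-bounds the treewidth. Any graph with an edge has treewidth ≥ 1, and G has the edge 1–3. The upper and lower bounds meet at 1, so that is the treewidth.

1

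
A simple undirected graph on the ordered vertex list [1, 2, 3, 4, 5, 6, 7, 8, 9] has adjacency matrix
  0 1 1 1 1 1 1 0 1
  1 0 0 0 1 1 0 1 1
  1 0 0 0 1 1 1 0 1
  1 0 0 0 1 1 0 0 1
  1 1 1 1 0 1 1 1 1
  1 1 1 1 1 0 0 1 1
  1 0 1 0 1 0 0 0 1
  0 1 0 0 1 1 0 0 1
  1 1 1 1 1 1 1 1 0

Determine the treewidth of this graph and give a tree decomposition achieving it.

Treewidth 4.
Bags: B1 = {1, 3, 5, 7, 9}  B2 = {1, 3, 5, 6, 9}  B3 = {1, 2, 5, 6, 9}  B4 = {1, 4, 5, 6, 9}  B5 = {2, 5, 6, 8, 9}
Tree: B1–B2, B2–B3, B2–B4, B3–B5

Each bag holds 5 vertices, so the decomposition has width 4, which upper-bounds the treewidth. Conversely, {2, 5, 6, 8, 9} is a clique of size 5, and the vertices of any clique must share a bag in every tree decomposition; so some bag has ≥ 5 vertices and tw(G) ≥ 4. Hence tw(G) = 4 exactly.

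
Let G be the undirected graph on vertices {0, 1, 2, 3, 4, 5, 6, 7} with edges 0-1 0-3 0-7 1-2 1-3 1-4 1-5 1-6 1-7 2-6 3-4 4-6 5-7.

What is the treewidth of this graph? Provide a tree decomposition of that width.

Treewidth 2.
Bags: B1 = {0, 1, 3}  B2 = {1, 3, 4}  B3 = {0, 1, 7}  B4 = {1, 5, 7}  B5 = {1, 4, 6}  B6 = {1, 2, 6}
Tree: B1–B2, B1–B3, B3–B4, B2–B5, B5–B6

The largest bag has 3 vertices, giving width 2; this decomposition certifies tw(G) ≤ 2. For the lower bound, the 3 vertices {0, 1, 3} are pairwise adjacent, and any tree decomposition puts a clique entirely inside one bag — forcing width ≥ 2. Combining the bounds, tw(G) = 2.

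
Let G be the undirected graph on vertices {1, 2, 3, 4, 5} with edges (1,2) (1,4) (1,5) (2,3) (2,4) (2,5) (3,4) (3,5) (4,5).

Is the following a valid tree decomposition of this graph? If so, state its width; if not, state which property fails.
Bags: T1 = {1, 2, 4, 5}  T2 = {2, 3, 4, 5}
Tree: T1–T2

Every vertex of G appears in some bag (union = {1, 2, 3, 4, 5}); every edge is covered by a bag; and for each vertex v the set of bags containing v is connected in the bag tree. The decomposition is therefore valid. The largest bag has 4 vertices, so the width is 3.

Yes; width 3.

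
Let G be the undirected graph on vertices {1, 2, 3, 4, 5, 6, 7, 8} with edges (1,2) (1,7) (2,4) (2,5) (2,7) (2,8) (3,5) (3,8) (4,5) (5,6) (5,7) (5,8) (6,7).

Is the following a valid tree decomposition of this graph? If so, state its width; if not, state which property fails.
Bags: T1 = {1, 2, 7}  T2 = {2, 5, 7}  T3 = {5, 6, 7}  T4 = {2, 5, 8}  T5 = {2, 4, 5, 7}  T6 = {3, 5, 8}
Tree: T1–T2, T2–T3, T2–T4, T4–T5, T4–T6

A tree decomposition must satisfy three properties: every vertex lies in some bag; for every edge, both endpoints lie together in some bag; and for every vertex, the bags containing it form a connected subtree. Here bags containing vertex 7 are not connected in the tree, so the decomposition is invalid.

No — bags containing vertex 7 are not connected in the tree.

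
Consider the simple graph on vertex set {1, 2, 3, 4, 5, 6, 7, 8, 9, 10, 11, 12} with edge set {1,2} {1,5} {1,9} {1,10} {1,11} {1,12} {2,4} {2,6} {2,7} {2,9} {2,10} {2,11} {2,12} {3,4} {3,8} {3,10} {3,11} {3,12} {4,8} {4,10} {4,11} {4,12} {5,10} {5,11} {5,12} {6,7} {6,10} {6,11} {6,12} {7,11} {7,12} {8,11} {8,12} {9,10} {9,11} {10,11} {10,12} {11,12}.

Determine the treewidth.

4

A width-4 tree decomposition is:
Bags: B1 = {1, 2, 10, 11, 12}  B2 = {2, 4, 10, 11, 12}  B3 = {3, 4, 10, 11, 12}  B4 = {2, 6, 10, 11, 12}  B5 = {1, 5, 10, 11, 12}  B6 = {3, 4, 8, 11, 12}  B7 = {2, 6, 7, 11, 12}  B8 = {1, 2, 9, 10, 11}
Tree: B1–B2, B2–B3, B2–B4, B1–B5, B3–B6, B4–B7, B1–B8
Each bag holds 5 vertices, so the decomposition has width 4, which upper-bounds the treewidth. For the lower bound, the 5 vertices {1, 2, 9, 10, 11} are pairwise adjacent, and any tree decomposition puts a clique entirely inside one bag — forcing width ≥ 4. Therefore the treewidth is 4.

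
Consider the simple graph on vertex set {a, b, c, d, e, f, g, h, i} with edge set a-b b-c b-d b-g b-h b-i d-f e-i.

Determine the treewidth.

1

A width-1 tree decomposition is:
Bags: B1 = {b, i}  B2 = {b, d}  B3 = {a, b}  B4 = {e, i}  B5 = {b, c}  B6 = {b, h}  B7 = {b, g}  B8 = {d, f}
Tree: B1–B2, B2–B3, B1–B4, B1–B5, B1–B6, B6–B7, B2–B8
Every bag has size at most 2, so the width is 2 − 1 = 1 and tw(G) ≤ 1. G has an edge, so its treewidth is at least 1. Hence tw(G) = 1 exactly.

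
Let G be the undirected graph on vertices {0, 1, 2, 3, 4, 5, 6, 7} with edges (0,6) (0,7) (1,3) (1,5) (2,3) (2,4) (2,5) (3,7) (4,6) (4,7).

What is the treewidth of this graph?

A width-2 tree decomposition is:
Bags: B1 = {0, 6, 7}  B2 = {4, 6, 7}  B3 = {3, 4, 7}  B4 = {2, 3, 4}  B5 = {1, 2, 3}  B6 = {1, 2, 5}
Tree: B1–B2, B2–B3, B3–B4, B4–B5, B5–B6
Each bag holds 3 vertices, so the decomposition has width 2, which upper-bounds the treewidth. The edges 0–6–4–7–0 form a cycle, so G is not a tree and its treewidth is at least 2. Combining the bounds, tw(G) = 2.

2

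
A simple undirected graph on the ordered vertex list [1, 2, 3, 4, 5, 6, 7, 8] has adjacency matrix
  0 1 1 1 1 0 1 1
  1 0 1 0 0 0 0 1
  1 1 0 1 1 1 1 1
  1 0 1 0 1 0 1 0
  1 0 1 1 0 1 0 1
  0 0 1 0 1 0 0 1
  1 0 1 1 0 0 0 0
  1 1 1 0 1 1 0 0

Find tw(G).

3

A width-3 tree decomposition is:
Bags: B1 = {1, 2, 3, 8}  B2 = {1, 3, 5, 8}  B3 = {3, 5, 6, 8}  B4 = {1, 3, 4, 5}  B5 = {1, 3, 4, 7}
Tree: B1–B2, B2–B3, B2–B4, B4–B5
Each bag holds 4 vertices, so the decomposition has width 3, which upper-bounds the treewidth. For the lower bound, the 4 vertices {1, 2, 3, 8} are pairwise adjacent, and any tree decomposition puts a clique entirely inside one bag — forcing width ≥ 3. The upper and lower bounds meet at 3, so that is the treewidth.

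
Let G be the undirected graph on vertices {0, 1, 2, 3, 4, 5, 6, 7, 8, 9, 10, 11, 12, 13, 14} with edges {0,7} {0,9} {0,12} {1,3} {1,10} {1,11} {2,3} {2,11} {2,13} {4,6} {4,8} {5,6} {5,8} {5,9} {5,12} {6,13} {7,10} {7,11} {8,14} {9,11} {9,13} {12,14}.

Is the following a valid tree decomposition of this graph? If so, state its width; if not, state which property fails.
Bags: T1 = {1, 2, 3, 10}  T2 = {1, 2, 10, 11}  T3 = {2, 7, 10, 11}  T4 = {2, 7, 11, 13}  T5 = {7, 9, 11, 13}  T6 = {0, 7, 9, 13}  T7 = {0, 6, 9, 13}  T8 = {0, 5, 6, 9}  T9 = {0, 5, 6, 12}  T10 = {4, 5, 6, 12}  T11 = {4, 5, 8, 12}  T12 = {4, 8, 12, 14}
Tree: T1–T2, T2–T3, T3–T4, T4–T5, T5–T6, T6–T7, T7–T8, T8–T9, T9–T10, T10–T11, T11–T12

Yes; width 3.

Vertex coverage: the bags together contain {0, 1, 2, 3, 4, 5, 6, 7, 8, 9, 10, 11, 12, 13, 14}, the full vertex set. Edge coverage: each edge of G has both endpoints in at least one bag. Running intersection: for every vertex, the bags containing it form a connected subtree. All three properties hold, so this is a valid tree decomposition of width max|bag| − 1 = 3, and hence tw(G) ≤ 3.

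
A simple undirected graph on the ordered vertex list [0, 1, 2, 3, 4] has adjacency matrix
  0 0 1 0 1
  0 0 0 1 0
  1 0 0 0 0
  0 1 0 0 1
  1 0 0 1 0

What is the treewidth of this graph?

1

A width-1 tree decomposition is:
Bags: B1 = {1, 3}  B2 = {3, 4}  B3 = {0, 4}  B4 = {0, 2}
Tree: B1–B2, B2–B3, B3–B4
The largest bag has 2 vertices, giving width 1; this decomposition certifies tw(G) ≤ 1. Any graph with an edge has treewidth ≥ 1, and G has the edge 1–3. The upper and lower bounds meet at 1, so that is the treewidth.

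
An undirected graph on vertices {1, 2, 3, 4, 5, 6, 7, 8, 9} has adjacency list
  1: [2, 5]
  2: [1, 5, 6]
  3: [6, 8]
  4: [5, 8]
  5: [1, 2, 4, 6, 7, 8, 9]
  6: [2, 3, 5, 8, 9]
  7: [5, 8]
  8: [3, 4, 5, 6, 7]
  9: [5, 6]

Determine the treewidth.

A width-2 tree decomposition is:
Bags: B1 = {4, 5, 8}  B2 = {5, 6, 8}  B3 = {5, 7, 8}  B4 = {5, 6, 9}  B5 = {2, 5, 6}  B6 = {1, 2, 5}  B7 = {3, 6, 8}
Tree: B1–B2, B1–B3, B2–B4, B4–B5, B5–B6, B2–B7
Each bag holds 3 vertices, so the decomposition has width 2, which upper-bounds the treewidth. On the other hand G contains the 3-clique {3, 6, 8}. A clique must lie in a single bag of any decomposition, so no decomposition can have width below 2. Combining the bounds, tw(G) = 2.

2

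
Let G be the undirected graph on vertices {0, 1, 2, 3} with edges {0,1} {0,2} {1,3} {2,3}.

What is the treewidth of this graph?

A width-2 tree decomposition is:
Bags: B1 = {0, 2, 3}  B2 = {0, 1, 3}
Tree: B1–B2
The largest bag has 3 vertices, giving width 2; this decomposition certifies tw(G) ≤ 2. For the lower bound, G contains the cycle 0–2–3–1–0, so G is not a forest; only forests have treewidth ≤ 1, hence tw(G) ≥ 2. Hence tw(G) = 2 exactly.

2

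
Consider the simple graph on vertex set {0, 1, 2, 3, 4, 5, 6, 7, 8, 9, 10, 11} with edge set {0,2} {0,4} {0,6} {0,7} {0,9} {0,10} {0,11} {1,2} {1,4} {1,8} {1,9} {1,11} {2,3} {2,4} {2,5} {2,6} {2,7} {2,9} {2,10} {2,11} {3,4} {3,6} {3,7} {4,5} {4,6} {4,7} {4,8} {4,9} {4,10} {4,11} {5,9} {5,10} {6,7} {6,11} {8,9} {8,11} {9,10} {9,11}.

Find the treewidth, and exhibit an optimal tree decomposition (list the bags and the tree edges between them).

The largest bag has 5 vertices, giving width 4; this decomposition certifies tw(G) ≤ 4. On the other hand G contains the 5-clique {1, 4, 8, 9, 11}. A clique must lie in a single bag of any decomposition, so no decomposition can have width below 4. Combining the bounds, tw(G) = 4.

Treewidth 4.
Bags: B1 = {0, 2, 4, 9, 10}  B2 = {2, 4, 5, 9, 10}  B3 = {0, 2, 4, 9, 11}  B4 = {0, 2, 4, 6, 11}  B5 = {1, 2, 4, 9, 11}  B6 = {0, 2, 4, 6, 7}  B7 = {1, 4, 8, 9, 11}  B8 = {2, 3, 4, 6, 7}
Tree: B1–B2, B1–B3, B3–B4, B3–B5, B4–B6, B5–B7, B6–B8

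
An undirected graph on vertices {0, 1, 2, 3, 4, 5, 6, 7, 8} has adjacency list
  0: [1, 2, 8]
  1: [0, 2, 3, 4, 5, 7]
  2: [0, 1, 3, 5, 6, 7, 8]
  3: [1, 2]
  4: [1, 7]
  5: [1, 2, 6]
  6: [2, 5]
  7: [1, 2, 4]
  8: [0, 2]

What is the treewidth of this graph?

A width-2 tree decomposition is:
Bags: B1 = {1, 2, 3}  B2 = {0, 1, 2}  B3 = {1, 2, 7}  B4 = {0, 2, 8}  B5 = {1, 2, 5}  B6 = {2, 5, 6}  B7 = {1, 4, 7}
Tree: B1–B2, B2–B3, B2–B4, B1–B5, B5–B6, B3–B7
Every bag has size at most 3, so the width is 3 − 1 = 2 and tw(G) ≤ 2. On the other hand G contains the 3-clique {0, 2, 8}. A clique must lie in a single bag of any decomposition, so no decomposition can have width below 2. The upper and lower bounds meet at 2, so that is the treewidth.

2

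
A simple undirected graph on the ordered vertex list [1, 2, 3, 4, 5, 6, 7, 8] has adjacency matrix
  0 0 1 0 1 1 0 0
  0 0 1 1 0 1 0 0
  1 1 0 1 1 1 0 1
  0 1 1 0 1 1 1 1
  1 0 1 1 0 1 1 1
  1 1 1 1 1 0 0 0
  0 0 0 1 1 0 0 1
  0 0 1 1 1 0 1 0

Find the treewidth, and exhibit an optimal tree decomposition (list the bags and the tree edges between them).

Every bag has size at most 4, so the width is 4 − 1 = 3 and tw(G) ≤ 3. On the other hand G contains the 4-clique {1, 3, 5, 6}. A clique must lie in a single bag of any decomposition, so no decomposition can have width below 3. Therefore the treewidth is 3.

Treewidth 3.
One such decomposition:
Bags: B1 = {1, 3, 5, 6}  B2 = {3, 4, 5, 6}  B3 = {3, 4, 5, 8}  B4 = {2, 3, 4, 6}  B5 = {4, 5, 7, 8}
Tree: B1–B2, B2–B3, B2–B4, B3–B5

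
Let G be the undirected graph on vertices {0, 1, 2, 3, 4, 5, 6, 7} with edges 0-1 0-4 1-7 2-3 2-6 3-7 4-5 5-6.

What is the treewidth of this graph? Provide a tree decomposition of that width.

Treewidth 2.
One such decomposition:
Bags: B1 = {0, 1, 7}  B2 = {0, 4, 7}  B3 = {4, 5, 7}  B4 = {5, 6, 7}  B5 = {2, 6, 7}  B6 = {2, 3, 7}
Tree: B1–B2, B2–B3, B3–B4, B4–B5, B5–B6

Every bag has size at most 3, so the width is 3 − 1 = 2 and tw(G) ≤ 2. The edges 7–1–0–4–5–6–2–3–7 form a cycle, so G is not a tree and its treewidth is at least 2. The upper and lower bounds meet at 2, so that is the treewidth.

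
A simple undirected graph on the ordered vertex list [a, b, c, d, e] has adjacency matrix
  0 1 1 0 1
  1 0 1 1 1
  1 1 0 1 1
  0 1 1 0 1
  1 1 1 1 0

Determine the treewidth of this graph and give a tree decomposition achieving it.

Each bag holds 4 vertices, so the decomposition has width 3, which upper-bounds the treewidth. For the lower bound, the 4 vertices {b, c, d, e} are pairwise adjacent, and any tree decomposition puts a clique entirely inside one bag — forcing width ≥ 3. Combining the bounds, tw(G) = 3.

Treewidth 3.
Bags: B1 = {b, c, d, e}  B2 = {a, b, c, e}
Tree: B1–B2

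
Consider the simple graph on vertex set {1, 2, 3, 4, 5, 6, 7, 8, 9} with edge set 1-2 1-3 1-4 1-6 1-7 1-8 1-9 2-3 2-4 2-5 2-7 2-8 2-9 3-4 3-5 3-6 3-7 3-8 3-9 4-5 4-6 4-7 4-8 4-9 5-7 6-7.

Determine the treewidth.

A width-4 tree decomposition is:
Bags: B1 = {1, 2, 3, 4, 7}  B2 = {1, 3, 4, 6, 7}  B3 = {2, 3, 4, 5, 7}  B4 = {1, 2, 3, 4, 8}  B5 = {1, 2, 3, 4, 9}
Tree: B1–B2, B1–B3, B1–B4, B1–B5
Each bag holds 5 vertices, so the decomposition has width 4, which upper-bounds the treewidth. Conversely, {1, 2, 3, 4, 8} is a clique of size 5, and the vertices of any clique must share a bag in every tree decomposition; so some bag has ≥ 5 vertices and tw(G) ≥ 4. Hence tw(G) = 4 exactly.

4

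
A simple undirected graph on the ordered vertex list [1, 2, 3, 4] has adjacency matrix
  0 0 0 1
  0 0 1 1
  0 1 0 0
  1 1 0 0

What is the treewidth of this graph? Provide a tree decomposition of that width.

Treewidth 1.
Bags: B1 = {2, 4}  B2 = {1, 4}  B3 = {2, 3}
Tree: B1–B2, B1–B3

The largest bag has 2 vertices, giving width 1; this decomposition certifies tw(G) ≤ 1. Since G has at least one edge (e.g. 4–2), it is not an edgeless graph, so tw(G) ≥ 1. Therefore the treewidth is 1.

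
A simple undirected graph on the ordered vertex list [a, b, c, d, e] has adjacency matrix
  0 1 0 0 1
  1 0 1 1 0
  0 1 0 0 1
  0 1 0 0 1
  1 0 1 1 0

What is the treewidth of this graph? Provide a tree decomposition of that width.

Treewidth 2.
Bags: B1 = {a, b, e}  B2 = {b, d, e}  B3 = {b, c, e}
Tree: B1–B2, B2–B3

Each bag holds 3 vertices, so the decomposition has width 2, which upper-bounds the treewidth. The edges a–e–d–b–a form a cycle, so G is not a tree and its treewidth is at least 2. Therefore the treewidth is 2.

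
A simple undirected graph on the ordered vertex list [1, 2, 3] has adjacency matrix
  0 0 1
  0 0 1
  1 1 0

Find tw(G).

A width-1 tree decomposition is:
Bags: B1 = {2, 3}  B2 = {1, 3}
Tree: B1–B2
Every bag has size at most 2, so the width is 2 − 1 = 1 and tw(G) ≤ 1. G has an edge, so its treewidth is at least 1. The upper and lower bounds meet at 1, so that is the treewidth.

1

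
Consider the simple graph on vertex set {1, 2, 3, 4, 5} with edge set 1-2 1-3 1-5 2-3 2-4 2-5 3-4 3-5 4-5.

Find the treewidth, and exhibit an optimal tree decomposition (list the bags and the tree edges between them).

Treewidth 3.
One optimal decomposition is:
Bags: B1 = {2, 3, 4, 5}  B2 = {1, 2, 3, 5}
Tree: B1–B2

The largest bag has 4 vertices, giving width 3; this decomposition certifies tw(G) ≤ 3. On the other hand G contains the 4-clique {1, 2, 3, 5}. A clique must lie in a single bag of any decomposition, so no decomposition can have width below 3. Combining the bounds, tw(G) = 3.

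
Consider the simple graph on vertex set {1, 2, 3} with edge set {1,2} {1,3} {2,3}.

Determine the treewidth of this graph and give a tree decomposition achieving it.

With just one bag of size 3, the width is 3 − 1 = 2, so tw(G) ≤ 2. On the other hand G contains the 3-clique {1, 2, 3}. A clique must lie in a single bag of any decomposition, so no decomposition can have width below 2. The upper and lower bounds meet at 2, so that is the treewidth.

Treewidth 2.
One optimal decomposition is:
Bags: B1 = {1, 2, 3}
Tree: (single bag)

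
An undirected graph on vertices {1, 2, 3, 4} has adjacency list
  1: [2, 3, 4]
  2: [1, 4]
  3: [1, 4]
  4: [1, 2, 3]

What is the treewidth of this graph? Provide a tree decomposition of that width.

Treewidth 2.
One such decomposition:
Bags: B1 = {1, 2, 4}  B2 = {1, 3, 4}
Tree: B1–B2

Each bag holds 3 vertices, so the decomposition has width 2, which upper-bounds the treewidth. Conversely, {1, 2, 4} is a clique of size 3, and the vertices of any clique must share a bag in every tree decomposition; so some bag has ≥ 3 vertices and tw(G) ≥ 2. Hence tw(G) = 2 exactly.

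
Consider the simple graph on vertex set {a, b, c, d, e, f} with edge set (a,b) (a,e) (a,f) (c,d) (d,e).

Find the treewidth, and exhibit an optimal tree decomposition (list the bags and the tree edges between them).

The largest bag has 2 vertices, giving width 1; this decomposition certifies tw(G) ≤ 1. Any graph with an edge has treewidth ≥ 1, and G has the edge f–a. Combining the bounds, tw(G) = 1.

Treewidth 1.
One optimal decomposition is:
Bags: B1 = {a, f}  B2 = {a, b}  B3 = {a, e}  B4 = {d, e}  B5 = {c, d}
Tree: B1–B2, B2–B3, B3–B4, B4–B5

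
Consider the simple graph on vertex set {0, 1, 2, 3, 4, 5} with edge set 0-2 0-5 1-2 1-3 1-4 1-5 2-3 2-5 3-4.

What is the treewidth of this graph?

A width-2 tree decomposition is:
Bags: B1 = {1, 2, 3}  B2 = {1, 3, 4}  B3 = {1, 2, 5}  B4 = {0, 2, 5}
Tree: B1–B2, B1–B3, B3–B4
Each bag holds 3 vertices, so the decomposition has width 2, which upper-bounds the treewidth. For the lower bound, the 3 vertices {0, 2, 5} are pairwise adjacent, and any tree decomposition puts a clique entirely inside one bag — forcing width ≥ 2. Combining the bounds, tw(G) = 2.

2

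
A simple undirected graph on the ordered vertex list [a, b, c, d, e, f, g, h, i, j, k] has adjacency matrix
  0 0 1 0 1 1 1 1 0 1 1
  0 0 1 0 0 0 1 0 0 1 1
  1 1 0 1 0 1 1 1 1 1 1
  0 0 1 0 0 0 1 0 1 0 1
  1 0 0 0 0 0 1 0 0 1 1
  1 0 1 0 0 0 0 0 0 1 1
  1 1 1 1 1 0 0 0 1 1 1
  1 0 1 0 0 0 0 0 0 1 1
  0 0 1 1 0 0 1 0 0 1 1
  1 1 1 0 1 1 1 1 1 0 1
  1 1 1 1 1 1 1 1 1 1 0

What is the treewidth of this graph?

A width-4 tree decomposition is:
Bags: B1 = {a, e, g, j, k}  B2 = {a, c, g, j, k}  B3 = {c, g, i, j, k}  B4 = {a, c, h, j, k}  B5 = {b, c, g, j, k}  B6 = {c, d, g, i, k}  B7 = {a, c, f, j, k}
Tree: B1–B2, B2–B3, B2–B4, B2–B5, B3–B6, B4–B7
Each bag holds 5 vertices, so the decomposition has width 4, which upper-bounds the treewidth. On the other hand G contains the 5-clique {a, e, g, j, k}. A clique must lie in a single bag of any decomposition, so no decomposition can have width below 4. Combining the bounds, tw(G) = 4.

4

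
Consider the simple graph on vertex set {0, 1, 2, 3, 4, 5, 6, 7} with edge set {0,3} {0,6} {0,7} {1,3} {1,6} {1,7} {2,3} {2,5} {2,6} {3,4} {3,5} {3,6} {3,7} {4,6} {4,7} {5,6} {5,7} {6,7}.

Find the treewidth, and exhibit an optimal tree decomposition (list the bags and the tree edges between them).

Treewidth 3.
One such decomposition:
Bags: B1 = {3, 4, 6, 7}  B2 = {3, 5, 6, 7}  B3 = {2, 3, 5, 6}  B4 = {0, 3, 6, 7}  B5 = {1, 3, 6, 7}
Tree: B1–B2, B2–B3, B1–B4, B4–B5

The largest bag has 4 vertices, giving width 3; this decomposition certifies tw(G) ≤ 3. Conversely, {2, 3, 5, 6} is a clique of size 4, and the vertices of any clique must share a bag in every tree decomposition; so some bag has ≥ 4 vertices and tw(G) ≥ 3. Combining the bounds, tw(G) = 3.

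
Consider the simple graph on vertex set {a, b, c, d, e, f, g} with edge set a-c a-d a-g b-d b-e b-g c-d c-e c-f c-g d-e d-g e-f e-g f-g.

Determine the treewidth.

A width-3 tree decomposition is:
Bags: B1 = {c, e, f, g}  B2 = {c, d, e, g}  B3 = {b, d, e, g}  B4 = {a, c, d, g}
Tree: B1–B2, B2–B3, B2–B4
Each bag holds 4 vertices, so the decomposition has width 3, which upper-bounds the treewidth. For the lower bound, the 4 vertices {c, d, e, g} are pairwise adjacent, and any tree decomposition puts a clique entirely inside one bag — forcing width ≥ 3. Combining the bounds, tw(G) = 3.

3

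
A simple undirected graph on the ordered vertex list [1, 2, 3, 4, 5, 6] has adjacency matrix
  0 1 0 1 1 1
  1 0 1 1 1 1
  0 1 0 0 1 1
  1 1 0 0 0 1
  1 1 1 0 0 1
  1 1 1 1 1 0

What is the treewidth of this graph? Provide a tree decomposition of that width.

The largest bag has 4 vertices, giving width 3; this decomposition certifies tw(G) ≤ 3. On the other hand G contains the 4-clique {1, 2, 4, 6}. A clique must lie in a single bag of any decomposition, so no decomposition can have width below 3. Hence tw(G) = 3 exactly.

Treewidth 3.
Bags: B1 = {1, 2, 5, 6}  B2 = {1, 2, 4, 6}  B3 = {2, 3, 5, 6}
Tree: B1–B2, B1–B3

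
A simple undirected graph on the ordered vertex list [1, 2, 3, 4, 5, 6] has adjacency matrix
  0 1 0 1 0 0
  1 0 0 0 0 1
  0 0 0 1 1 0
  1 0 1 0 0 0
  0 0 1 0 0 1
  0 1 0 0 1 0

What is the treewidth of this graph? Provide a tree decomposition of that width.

Every bag has size at most 3, so the width is 3 − 1 = 2 and tw(G) ≤ 2. Since 4–1–2–6–5–3–4 is a cycle in G, G is not acyclic. Forests are exactly the graphs of treewidth ≤ 1, so tw(G) ≥ 2. Hence tw(G) = 2 exactly.

Treewidth 2.
One such decomposition:
Bags: B1 = {1, 2, 4}  B2 = {2, 4, 6}  B3 = {4, 5, 6}  B4 = {3, 4, 5}
Tree: B1–B2, B2–B3, B3–B4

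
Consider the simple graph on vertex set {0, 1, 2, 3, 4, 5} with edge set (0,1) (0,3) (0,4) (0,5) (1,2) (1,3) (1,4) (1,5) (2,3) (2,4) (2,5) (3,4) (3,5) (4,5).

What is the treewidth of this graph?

A width-4 tree decomposition is:
Bags: B1 = {1, 2, 3, 4, 5}  B2 = {0, 1, 3, 4, 5}
Tree: B1–B2
Each bag holds 5 vertices, so the decomposition has width 4, which upper-bounds the treewidth. Conversely, {0, 1, 3, 4, 5} is a clique of size 5, and the vertices of any clique must share a bag in every tree decomposition; so some bag has ≥ 5 vertices and tw(G) ≥ 4. The upper and lower bounds meet at 4, so that is the treewidth.

4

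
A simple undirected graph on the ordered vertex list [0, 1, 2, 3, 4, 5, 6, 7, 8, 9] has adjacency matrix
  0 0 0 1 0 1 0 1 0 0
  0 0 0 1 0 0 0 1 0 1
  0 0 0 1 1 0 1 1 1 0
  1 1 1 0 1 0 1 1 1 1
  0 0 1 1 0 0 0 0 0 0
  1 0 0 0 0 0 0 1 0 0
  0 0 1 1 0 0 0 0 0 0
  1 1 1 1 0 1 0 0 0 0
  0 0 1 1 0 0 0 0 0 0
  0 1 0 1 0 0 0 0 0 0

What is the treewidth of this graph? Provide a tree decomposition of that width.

Every bag has size at most 3, so the width is 3 − 1 = 2 and tw(G) ≤ 2. On the other hand G contains the 3-clique {0, 3, 7}. A clique must lie in a single bag of any decomposition, so no decomposition can have width below 2. Hence tw(G) = 2 exactly.

Treewidth 2.
One such decomposition:
Bags: B1 = {1, 3, 7}  B2 = {2, 3, 7}  B3 = {0, 3, 7}  B4 = {2, 3, 6}  B5 = {1, 3, 9}  B6 = {2, 3, 8}  B7 = {0, 5, 7}  B8 = {2, 3, 4}
Tree: B1–B2, B1–B3, B2–B4, B1–B5, B4–B6, B3–B7, B2–B8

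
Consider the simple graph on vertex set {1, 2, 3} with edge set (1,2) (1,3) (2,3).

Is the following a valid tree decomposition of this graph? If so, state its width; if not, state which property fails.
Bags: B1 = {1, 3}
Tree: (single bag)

A tree decomposition must satisfy three properties: every vertex lies in some bag; for every edge, both endpoints lie together in some bag; and for every vertex, the bags containing it form a connected subtree. Here vertex 2 appears in no bag, so the decomposition is invalid.

No — vertex 2 appears in no bag.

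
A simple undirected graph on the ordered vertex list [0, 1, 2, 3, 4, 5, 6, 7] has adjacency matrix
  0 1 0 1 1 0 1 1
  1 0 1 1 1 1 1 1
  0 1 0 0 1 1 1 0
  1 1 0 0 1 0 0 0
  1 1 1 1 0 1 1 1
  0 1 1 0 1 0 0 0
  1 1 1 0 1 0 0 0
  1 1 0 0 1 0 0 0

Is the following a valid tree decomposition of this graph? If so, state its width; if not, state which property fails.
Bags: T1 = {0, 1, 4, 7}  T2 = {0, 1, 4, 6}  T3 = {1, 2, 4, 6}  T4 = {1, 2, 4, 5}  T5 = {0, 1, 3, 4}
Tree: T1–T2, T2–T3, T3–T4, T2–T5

Vertex coverage: the bags together contain {0, 1, 2, 3, 4, 5, 6, 7}, the full vertex set. Edge coverage: each edge of G has both endpoints in at least one bag. Running intersection: for every vertex, the bags containing it form a connected subtree. All three properties hold, so this is a valid tree decomposition of width max|bag| − 1 = 3, and hence tw(G) ≤ 3.

Yes; width 3.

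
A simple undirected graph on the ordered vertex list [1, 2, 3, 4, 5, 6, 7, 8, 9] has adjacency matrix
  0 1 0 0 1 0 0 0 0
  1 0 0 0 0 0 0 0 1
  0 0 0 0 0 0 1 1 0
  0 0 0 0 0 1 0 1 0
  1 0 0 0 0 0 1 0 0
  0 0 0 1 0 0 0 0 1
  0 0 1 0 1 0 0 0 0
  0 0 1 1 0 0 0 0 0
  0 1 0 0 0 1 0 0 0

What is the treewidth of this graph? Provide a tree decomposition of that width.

Each bag holds 3 vertices, so the decomposition has width 2, which upper-bounds the treewidth. For the lower bound, G contains the cycle 8–4–6–9–2–1–5–7–3–8, so G is not a forest; only forests have treewidth ≤ 1, hence tw(G) ≥ 2. The upper and lower bounds meet at 2, so that is the treewidth.

Treewidth 2.
One such decomposition:
Bags: B1 = {4, 6, 8}  B2 = {6, 8, 9}  B3 = {2, 8, 9}  B4 = {1, 2, 8}  B5 = {1, 5, 8}  B6 = {5, 7, 8}  B7 = {3, 7, 8}
Tree: B1–B2, B2–B3, B3–B4, B4–B5, B5–B6, B6–B7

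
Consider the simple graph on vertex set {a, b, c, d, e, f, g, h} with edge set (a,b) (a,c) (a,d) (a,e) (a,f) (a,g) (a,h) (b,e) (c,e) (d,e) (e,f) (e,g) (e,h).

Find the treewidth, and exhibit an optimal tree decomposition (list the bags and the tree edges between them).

The largest bag has 3 vertices, giving width 2; this decomposition certifies tw(G) ≤ 2. Conversely, {a, d, e} is a clique of size 3, and the vertices of any clique must share a bag in every tree decomposition; so some bag has ≥ 3 vertices and tw(G) ≥ 2. Combining the bounds, tw(G) = 2.

Treewidth 2.
One optimal decomposition is:
Bags: B1 = {a, b, e}  B2 = {a, e, f}  B3 = {a, d, e}  B4 = {a, e, h}  B5 = {a, c, e}  B6 = {a, e, g}
Tree: B1–B2, B2–B3, B3–B4, B1–B5, B2–B6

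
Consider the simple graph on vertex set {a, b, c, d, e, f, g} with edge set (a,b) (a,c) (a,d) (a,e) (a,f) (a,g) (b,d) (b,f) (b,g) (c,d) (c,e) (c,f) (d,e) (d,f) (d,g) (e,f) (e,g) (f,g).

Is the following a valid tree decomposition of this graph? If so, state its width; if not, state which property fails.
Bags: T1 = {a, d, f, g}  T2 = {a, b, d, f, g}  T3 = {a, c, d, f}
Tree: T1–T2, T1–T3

A tree decomposition must satisfy three properties: every vertex lies in some bag; for every edge, both endpoints lie together in some bag; and for every vertex, the bags containing it form a connected subtree. Here vertex e appears in no bag, so the decomposition is invalid.

No — vertex e appears in no bag.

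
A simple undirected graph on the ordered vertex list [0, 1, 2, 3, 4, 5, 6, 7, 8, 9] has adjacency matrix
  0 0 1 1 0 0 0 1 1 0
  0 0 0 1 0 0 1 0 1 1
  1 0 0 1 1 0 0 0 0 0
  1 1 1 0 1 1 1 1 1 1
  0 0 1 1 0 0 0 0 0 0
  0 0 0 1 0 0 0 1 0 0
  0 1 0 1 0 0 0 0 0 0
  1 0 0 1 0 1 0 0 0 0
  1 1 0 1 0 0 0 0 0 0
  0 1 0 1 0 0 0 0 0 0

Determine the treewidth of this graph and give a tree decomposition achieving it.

Every bag has size at most 3, so the width is 3 − 1 = 2 and tw(G) ≤ 2. Conversely, {0, 3, 8} is a clique of size 3, and the vertices of any clique must share a bag in every tree decomposition; so some bag has ≥ 3 vertices and tw(G) ≥ 2. The upper and lower bounds meet at 2, so that is the treewidth.

Treewidth 2.
One such decomposition:
Bags: B1 = {0, 3, 8}  B2 = {1, 3, 8}  B3 = {0, 3, 7}  B4 = {1, 3, 9}  B5 = {0, 2, 3}  B6 = {3, 5, 7}  B7 = {1, 3, 6}  B8 = {2, 3, 4}
Tree: B1–B2, B1–B3, B2–B4, B3–B5, B3–B6, B4–B7, B5–B8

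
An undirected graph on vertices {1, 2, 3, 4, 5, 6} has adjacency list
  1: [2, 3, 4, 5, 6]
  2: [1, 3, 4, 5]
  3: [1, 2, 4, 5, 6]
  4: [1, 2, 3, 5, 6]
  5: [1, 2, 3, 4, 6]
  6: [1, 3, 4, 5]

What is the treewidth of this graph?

A width-4 tree decomposition is:
Bags: B1 = {1, 2, 3, 4, 5}  B2 = {1, 3, 4, 5, 6}
Tree: B1–B2
Each bag holds 5 vertices, so the decomposition has width 4, which upper-bounds the treewidth. Conversely, {1, 2, 3, 4, 5} is a clique of size 5, and the vertices of any clique must share a bag in every tree decomposition; so some bag has ≥ 5 vertices and tw(G) ≥ 4. Combining the bounds, tw(G) = 4.

4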